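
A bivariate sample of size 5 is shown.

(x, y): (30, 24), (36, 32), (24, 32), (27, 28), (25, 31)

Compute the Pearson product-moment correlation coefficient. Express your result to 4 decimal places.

n = 5, Σx = 142, Σy = 147, Σx² = 4126, Σy² = 4369, Σxy = 4171
nΣxy − ΣxΣy = 20855 − 20874 = -19
nΣx² − (Σx)² = 20630 − 20164 = 466; nΣy² − (Σy)² = 21845 − 21609 = 236
r = -19 / √(466 × 236) = -19 / 331.6263 ≈ -0.0573

-0.0573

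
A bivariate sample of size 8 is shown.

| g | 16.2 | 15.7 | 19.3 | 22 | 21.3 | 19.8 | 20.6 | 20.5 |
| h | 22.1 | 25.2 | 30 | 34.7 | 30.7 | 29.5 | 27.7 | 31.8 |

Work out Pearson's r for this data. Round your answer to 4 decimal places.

0.8808

n = 8, Σg = 155.4, Σh = 231.7, Σg² = 3055.76, Σh² = 6818.81, Σgh = 4556.59
nΣgh − ΣgΣh = 36452.72 − 36006.18 = 446.54
nΣg² − (Σg)² = 24446.08 − 24149.16 = 296.92; nΣh² − (Σh)² = 54550.48 − 53684.89 = 865.59
r = 446.54 / √(296.92 × 865.59) = 446.54 / 506.9625 ≈ 0.8808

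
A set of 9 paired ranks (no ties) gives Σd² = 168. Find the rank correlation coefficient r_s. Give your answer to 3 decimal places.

ρ = 1 − 6Σd² / [n(n²−1)] = 1 − 6×168 / (9×80)
  = 1 − 1008/720 = 1 − 1.4000 ≈ -0.400

-0.400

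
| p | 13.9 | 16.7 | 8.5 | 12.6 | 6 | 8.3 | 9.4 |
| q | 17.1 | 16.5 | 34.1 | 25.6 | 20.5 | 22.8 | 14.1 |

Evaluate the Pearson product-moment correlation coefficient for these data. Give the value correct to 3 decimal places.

n = 7, Σp = 75.4, Σq = 150.7, Σp² = 896.36, Σq² = 3521.73, Σpq = 1570.43
nΣpq − ΣpΣq = 10993.01 − 11362.78 = -369.77
nΣp² − (Σp)² = 6274.52 − 5685.16 = 589.36; nΣq² − (Σq)² = 24652.11 − 22710.49 = 1941.62
r = -369.77 / √(589.36 × 1941.62) = -369.77 / 1069.7257 ≈ -0.346

-0.346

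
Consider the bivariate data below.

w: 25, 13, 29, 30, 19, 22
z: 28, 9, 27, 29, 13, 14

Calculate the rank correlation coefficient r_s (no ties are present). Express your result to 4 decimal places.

Rank w: 4, 1, 5, 6, 2, 3
Rank z: 5, 1, 4, 6, 2, 3
d = rank(w) − rank(z): -1, 0, 1, 0, 0, 0; Σd² = 2
ρ = 1 − 6Σd² / [n(n²−1)] = 1 − 6×2 / (6×35) = 1 − 12/210 ≈ 0.9429

0.9429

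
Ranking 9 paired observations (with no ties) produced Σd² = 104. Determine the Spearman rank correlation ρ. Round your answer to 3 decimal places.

ρ = 1 − 6Σd² / [n(n²−1)] = 1 − 6×104 / (9×80)
  = 1 − 624/720 = 1 − 0.8667 ≈ 0.133

0.133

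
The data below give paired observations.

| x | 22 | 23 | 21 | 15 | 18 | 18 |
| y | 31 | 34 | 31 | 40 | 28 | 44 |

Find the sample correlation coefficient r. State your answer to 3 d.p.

n = 6, Σx = 117, Σy = 208, Σx² = 2327, Σy² = 7398, Σxy = 4011
nΣxy − ΣxΣy = 24066 − 24336 = -270
nΣx² − (Σx)² = 13962 − 13689 = 273; nΣy² − (Σy)² = 44388 − 43264 = 1124
r = -270 / √(273 × 1124) = -270 / 553.9422 ≈ -0.487

-0.487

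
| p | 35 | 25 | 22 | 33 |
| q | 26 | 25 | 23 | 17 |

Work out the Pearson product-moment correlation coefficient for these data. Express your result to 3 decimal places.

-0.189

n = 4, Σp = 115, Σq = 91, Σp² = 3423, Σq² = 2119, Σpq = 2602
nΣpq − ΣpΣq = 10408 − 10465 = -57
nΣp² − (Σp)² = 13692 − 13225 = 467; nΣq² − (Σq)² = 8476 − 8281 = 195
r = -57 / √(467 × 195) = -57 / 301.7698 ≈ -0.189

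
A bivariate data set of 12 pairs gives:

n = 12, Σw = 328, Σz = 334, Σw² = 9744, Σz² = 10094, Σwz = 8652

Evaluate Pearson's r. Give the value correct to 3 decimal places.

r = (nΣwz − ΣwΣz) / √[(nΣw² − (Σw)²)(nΣz² − (Σz)²)]
Numerator: 12×8652 − 328×334 = -5728
Denominator: √[(116928 − 107584)(121128 − 111556)] = √[9344 × 9572] = 9457.3129
r = -5728 / 9457.3129 ≈ -0.606

-0.606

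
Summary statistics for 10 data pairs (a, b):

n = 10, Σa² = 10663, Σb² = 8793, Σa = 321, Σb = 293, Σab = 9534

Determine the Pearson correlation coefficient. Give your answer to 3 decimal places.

0.471

r = (nΣab − ΣaΣb) / √[(nΣa² − (Σa)²)(nΣb² − (Σb)²)]
Numerator: 10×9534 − 321×293 = 1287
Denominator: √[(106630 − 103041)(87930 − 85849)] = √[3589 × 2081] = 2732.8939
r = 1287 / 2732.8939 ≈ 0.471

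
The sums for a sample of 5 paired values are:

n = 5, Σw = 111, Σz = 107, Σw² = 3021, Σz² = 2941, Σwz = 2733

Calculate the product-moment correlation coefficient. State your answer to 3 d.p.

r = (nΣwz − ΣwΣz) / √[(nΣw² − (Σw)²)(nΣz² − (Σz)²)]
Numerator: 5×2733 − 111×107 = 1788
Denominator: √[(15105 − 12321)(14705 − 11449)] = √[2784 × 3256] = 3010.7647
r = 1788 / 3010.7647 ≈ 0.594

0.594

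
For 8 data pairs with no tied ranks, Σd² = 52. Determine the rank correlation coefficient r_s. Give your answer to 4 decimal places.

0.3810

ρ = 1 − 6Σd² / [n(n²−1)] = 1 − 6×52 / (8×63)
  = 1 − 312/504 = 1 − 0.61905 ≈ 0.3810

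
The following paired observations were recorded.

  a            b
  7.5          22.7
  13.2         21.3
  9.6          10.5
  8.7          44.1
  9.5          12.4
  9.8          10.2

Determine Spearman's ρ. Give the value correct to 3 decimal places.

Rank a: 1, 6, 4, 2, 3, 5
Rank b: 5, 4, 2, 6, 3, 1
d = rank(a) − rank(b): -4, 2, 2, -4, 0, 4; Σd² = 56
ρ = 1 − 6Σd² / [n(n²−1)] = 1 − 6×56 / (6×35) = 1 − 336/210 ≈ -0.600

-0.600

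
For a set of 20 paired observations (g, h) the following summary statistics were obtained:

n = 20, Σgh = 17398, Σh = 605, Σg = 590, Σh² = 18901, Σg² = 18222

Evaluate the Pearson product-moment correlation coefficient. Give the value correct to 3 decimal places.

-0.642

r = (nΣgh − ΣgΣh) / √[(nΣg² − (Σg)²)(nΣh² − (Σh)²)]
Numerator: 20×17398 − 590×605 = -8990
Denominator: √[(364440 − 348100)(378020 − 366025)] = √[16340 × 11995] = 13999.9393
r = -8990 / 13999.9393 ≈ -0.642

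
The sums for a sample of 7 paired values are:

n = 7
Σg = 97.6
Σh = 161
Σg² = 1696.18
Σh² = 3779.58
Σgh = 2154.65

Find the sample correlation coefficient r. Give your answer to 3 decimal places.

-0.563

r = (nΣgh − ΣgΣh) / √[(nΣg² − (Σg)²)(nΣh² − (Σh)²)]
Numerator: 7×2154.65 − 97.6×161 = -631.05
Denominator: √[(11873.26 − 9525.76)(26457.06 − 25921)] = √[2347.5 × 536.06] = 1121.7847
r = -631.05 / 1121.7847 ≈ -0.563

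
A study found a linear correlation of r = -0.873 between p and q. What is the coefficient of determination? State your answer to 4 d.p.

r² = (-0.873)² = 0.7621

0.7621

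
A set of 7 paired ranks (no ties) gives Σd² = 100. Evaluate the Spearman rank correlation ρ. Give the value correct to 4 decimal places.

ρ = 1 − 6Σd² / [n(n²−1)] = 1 − 6×100 / (7×48)
  = 1 − 600/336 = 1 − 1.78571 ≈ -0.7857

-0.7857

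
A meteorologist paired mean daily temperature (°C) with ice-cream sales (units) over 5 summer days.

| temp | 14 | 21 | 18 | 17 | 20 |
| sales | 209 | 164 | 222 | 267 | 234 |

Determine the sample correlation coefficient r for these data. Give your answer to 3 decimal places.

-0.347

n = 5, Σx = 90, Σy = 1096, Σx² = 1650, Σy² = 245906, Σxy = 19585
nΣxy − ΣxΣy = 97925 − 98640 = -715
nΣx² − (Σx)² = 8250 − 8100 = 150; nΣy² − (Σy)² = 1229530 − 1201216 = 28314
r = -715 / √(150 × 28314) = -715 / 2060.8493 ≈ -0.347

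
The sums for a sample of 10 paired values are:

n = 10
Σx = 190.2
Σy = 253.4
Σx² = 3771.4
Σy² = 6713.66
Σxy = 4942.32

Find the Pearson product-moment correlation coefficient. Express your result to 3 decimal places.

r = (nΣxy − ΣxΣy) / √[(nΣx² − (Σx)²)(nΣy² − (Σy)²)]
Numerator: 10×4942.32 − 190.2×253.4 = 1226.52
Denominator: √[(37714 − 36176.04)(67136.6 − 64211.56)] = √[1537.96 × 2925.04] = 2120.9890
r = 1226.52 / 2120.9890 ≈ 0.578

0.578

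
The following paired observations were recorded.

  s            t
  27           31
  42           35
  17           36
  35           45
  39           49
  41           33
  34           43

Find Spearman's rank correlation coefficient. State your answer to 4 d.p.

0.0357

Rank s: 2, 7, 1, 4, 5, 6, 3
Rank t: 1, 3, 4, 6, 7, 2, 5
d = rank(s) − rank(t): 1, 4, -3, -2, -2, 4, -2; Σd² = 54
ρ = 1 − 6Σd² / [n(n²−1)] = 1 − 6×54 / (7×48) = 1 − 324/336 ≈ 0.0357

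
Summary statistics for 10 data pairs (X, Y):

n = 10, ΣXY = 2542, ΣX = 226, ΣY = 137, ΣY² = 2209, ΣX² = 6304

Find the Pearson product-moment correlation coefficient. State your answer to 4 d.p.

-0.8792

r = (nΣXY − ΣXΣY) / √[(nΣX² − (ΣX)²)(nΣY² − (ΣY)²)]
Numerator: 10×2542 − 226×137 = -5542
Denominator: √[(63040 − 51076)(22090 − 18769)] = √[11964 × 3321] = 6303.3677
r = -5542 / 6303.3677 ≈ -0.8792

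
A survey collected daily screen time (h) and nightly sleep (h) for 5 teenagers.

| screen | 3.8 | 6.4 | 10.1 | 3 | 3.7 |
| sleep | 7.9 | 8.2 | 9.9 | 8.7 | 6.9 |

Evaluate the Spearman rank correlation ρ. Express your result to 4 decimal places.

Rank screen: 3, 4, 5, 1, 2
Rank sleep: 2, 3, 5, 4, 1
d = rank(screen) − rank(sleep): 1, 1, 0, -3, 1; Σd² = 12
ρ = 1 − 6Σd² / [n(n²−1)] = 1 − 6×12 / (5×24) = 1 − 72/120 ≈ 0.4000

0.4000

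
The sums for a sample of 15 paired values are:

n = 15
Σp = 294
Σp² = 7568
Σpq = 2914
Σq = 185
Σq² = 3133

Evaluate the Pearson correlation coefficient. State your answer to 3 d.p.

r = (nΣpq − ΣpΣq) / √[(nΣp² − (Σp)²)(nΣq² − (Σq)²)]
Numerator: 15×2914 − 294×185 = -10680
Denominator: √[(113520 − 86436)(46995 − 34225)] = √[27084 × 12770] = 18597.3837
r = -10680 / 18597.3837 ≈ -0.574

-0.574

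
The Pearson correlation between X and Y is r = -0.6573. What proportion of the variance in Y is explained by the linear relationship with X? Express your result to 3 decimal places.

r² = (-0.6573)² = 0.432

0.432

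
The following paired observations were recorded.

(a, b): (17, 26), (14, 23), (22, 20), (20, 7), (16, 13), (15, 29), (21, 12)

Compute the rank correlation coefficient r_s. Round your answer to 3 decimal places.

Rank a: 4, 1, 7, 5, 3, 2, 6
Rank b: 6, 5, 4, 1, 3, 7, 2
d = rank(a) − rank(b): -2, -4, 3, 4, 0, -5, 4; Σd² = 86
ρ = 1 − 6Σd² / [n(n²−1)] = 1 − 6×86 / (7×48) = 1 − 516/336 ≈ -0.536

-0.536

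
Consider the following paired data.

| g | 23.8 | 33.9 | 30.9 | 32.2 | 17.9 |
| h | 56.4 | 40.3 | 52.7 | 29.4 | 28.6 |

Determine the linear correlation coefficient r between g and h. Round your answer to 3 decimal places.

n = 5, Σg = 138.7, Σh = 207.4, Σg² = 4027.71, Σh² = 9264.66, Σgh = 5795.54
nΣgh − ΣgΣh = 28977.7 − 28766.38 = 211.32
nΣg² − (Σg)² = 20138.55 − 19237.69 = 900.86; nΣh² − (Σh)² = 46323.3 − 43014.76 = 3308.54
r = 211.32 / √(900.86 × 3308.54) = 211.32 / 1726.4215 ≈ 0.122

0.122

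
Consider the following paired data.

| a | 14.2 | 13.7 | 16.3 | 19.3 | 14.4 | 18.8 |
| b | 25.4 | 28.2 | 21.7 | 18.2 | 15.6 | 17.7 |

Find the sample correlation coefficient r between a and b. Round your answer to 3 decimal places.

n = 6, Σa = 96.7, Σb = 126.8, Σa² = 1588.31, Σb² = 2799.18, Σab = 2009.39
nΣab − ΣaΣb = 12056.34 − 12261.56 = -205.22
nΣa² − (Σa)² = 9529.86 − 9350.89 = 178.97; nΣb² − (Σb)² = 16795.08 − 16078.24 = 716.84
r = -205.22 / √(178.97 × 716.84) = -205.22 / 358.1799 ≈ -0.573

-0.573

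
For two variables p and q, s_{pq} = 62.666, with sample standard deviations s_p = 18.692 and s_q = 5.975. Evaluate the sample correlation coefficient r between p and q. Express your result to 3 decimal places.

0.561

r = Cov(p,q) / (s_p · s_q) = 62.666 / (18.692 × 5.975)
  = 62.666 / 111.6847 ≈ 0.561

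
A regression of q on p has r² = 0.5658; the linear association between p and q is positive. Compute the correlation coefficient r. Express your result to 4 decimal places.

|r| = √0.5658 = 0.7522
The association is positive, so r = 0.7522.

0.7522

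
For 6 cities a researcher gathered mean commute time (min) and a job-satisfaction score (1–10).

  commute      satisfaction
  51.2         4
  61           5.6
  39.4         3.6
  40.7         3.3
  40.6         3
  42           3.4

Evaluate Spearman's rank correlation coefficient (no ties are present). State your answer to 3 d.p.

0.657

Rank commute: 5, 6, 1, 3, 2, 4
Rank satisfaction: 5, 6, 4, 2, 1, 3
d = rank(commute) − rank(satisfaction): 0, 0, -3, 1, 1, 1; Σd² = 12
ρ = 1 − 6Σd² / [n(n²−1)] = 1 − 6×12 / (6×35) = 1 − 72/210 ≈ 0.657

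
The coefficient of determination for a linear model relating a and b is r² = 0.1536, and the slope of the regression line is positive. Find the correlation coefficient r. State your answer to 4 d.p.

0.3919

|r| = √0.1536 = 0.3919
The association is positive, so r = 0.3919.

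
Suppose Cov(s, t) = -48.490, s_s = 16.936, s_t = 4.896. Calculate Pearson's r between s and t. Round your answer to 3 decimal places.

r = Cov(s,t) / (s_s · s_t) = -48.490 / (16.936 × 4.896)
  = -48.490 / 82.9187 ≈ -0.585

-0.585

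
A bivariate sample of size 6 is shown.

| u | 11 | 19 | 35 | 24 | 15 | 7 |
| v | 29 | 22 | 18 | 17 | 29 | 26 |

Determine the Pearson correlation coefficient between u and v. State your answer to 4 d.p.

n = 6, Σu = 111, Σv = 141, Σu² = 2557, Σv² = 3455, Σuv = 2392
nΣuv − ΣuΣv = 14352 − 15651 = -1299
nΣu² − (Σu)² = 15342 − 12321 = 3021; nΣv² − (Σv)² = 20730 − 19881 = 849
r = -1299 / √(3021 × 849) = -1299 / 1601.5084 ≈ -0.8111

-0.8111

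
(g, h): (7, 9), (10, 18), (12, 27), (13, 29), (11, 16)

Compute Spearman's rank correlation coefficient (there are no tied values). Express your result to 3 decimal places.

0.900

Rank g: 1, 2, 4, 5, 3
Rank h: 1, 3, 4, 5, 2
d = rank(g) − rank(h): 0, -1, 0, 0, 1; Σd² = 2
ρ = 1 − 6Σd² / [n(n²−1)] = 1 − 6×2 / (5×24) = 1 − 12/120 ≈ 0.900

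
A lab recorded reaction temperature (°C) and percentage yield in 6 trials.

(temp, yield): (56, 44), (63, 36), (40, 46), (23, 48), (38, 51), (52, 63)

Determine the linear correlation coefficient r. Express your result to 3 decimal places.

-0.257

n = 6, Σx = 272, Σy = 288, Σx² = 13382, Σy² = 14222, Σxy = 12890
nΣxy − ΣxΣy = 77340 − 78336 = -996
nΣx² − (Σx)² = 80292 − 73984 = 6308; nΣy² − (Σy)² = 85332 − 82944 = 2388
r = -996 / √(6308 × 2388) = -996 / 3881.1730 ≈ -0.257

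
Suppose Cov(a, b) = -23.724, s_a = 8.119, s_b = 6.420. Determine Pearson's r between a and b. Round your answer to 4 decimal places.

-0.4551

r = Cov(a,b) / (s_a · s_b) = -23.724 / (8.119 × 6.420)
  = -23.724 / 52.1240 ≈ -0.4551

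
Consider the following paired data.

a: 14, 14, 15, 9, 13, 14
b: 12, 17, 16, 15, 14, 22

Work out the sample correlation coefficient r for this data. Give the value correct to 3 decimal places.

0.192

n = 6, Σa = 79, Σb = 96, Σa² = 1063, Σb² = 1594, Σab = 1271
nΣab − ΣaΣb = 7626 − 7584 = 42
nΣa² − (Σa)² = 6378 − 6241 = 137; nΣb² − (Σb)² = 9564 − 9216 = 348
r = 42 / √(137 × 348) = 42 / 218.3483 ≈ 0.192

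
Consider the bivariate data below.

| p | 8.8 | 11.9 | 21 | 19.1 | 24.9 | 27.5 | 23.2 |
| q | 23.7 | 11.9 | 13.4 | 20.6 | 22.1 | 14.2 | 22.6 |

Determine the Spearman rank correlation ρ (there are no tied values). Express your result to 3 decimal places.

Rank p: 1, 2, 4, 3, 6, 7, 5
Rank q: 7, 1, 2, 4, 5, 3, 6
d = rank(p) − rank(q): -6, 1, 2, -1, 1, 4, -1; Σd² = 60
ρ = 1 − 6Σd² / [n(n²−1)] = 1 − 6×60 / (7×48) = 1 − 360/336 ≈ -0.071

-0.071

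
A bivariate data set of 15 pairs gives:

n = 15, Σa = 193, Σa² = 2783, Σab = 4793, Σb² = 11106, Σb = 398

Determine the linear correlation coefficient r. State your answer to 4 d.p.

-0.8108

r = (nΣab − ΣaΣb) / √[(nΣa² − (Σa)²)(nΣb² − (Σb)²)]
Numerator: 15×4793 − 193×398 = -4919
Denominator: √[(41745 − 37249)(166590 − 158404)] = √[4496 × 8186] = 6066.6511
r = -4919 / 6066.6511 ≈ -0.8108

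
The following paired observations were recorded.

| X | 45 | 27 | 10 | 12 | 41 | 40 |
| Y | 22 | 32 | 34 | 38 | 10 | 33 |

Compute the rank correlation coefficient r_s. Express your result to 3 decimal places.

-0.829

Rank X: 6, 3, 1, 2, 5, 4
Rank Y: 2, 3, 5, 6, 1, 4
d = rank(X) − rank(Y): 4, 0, -4, -4, 4, 0; Σd² = 64
ρ = 1 − 6Σd² / [n(n²−1)] = 1 − 6×64 / (6×35) = 1 − 384/210 ≈ -0.829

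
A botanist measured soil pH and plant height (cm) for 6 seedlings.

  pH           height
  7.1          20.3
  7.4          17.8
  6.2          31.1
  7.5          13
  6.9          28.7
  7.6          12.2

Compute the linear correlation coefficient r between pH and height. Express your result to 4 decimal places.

-0.9332

n = 6, Σx = 42.7, Σy = 123.1, Σx² = 305.23, Σy² = 2837.67, Σxy = 856.92
nΣxy − ΣxΣy = 5141.52 − 5256.37 = -114.85
nΣx² − (Σx)² = 1831.38 − 1823.29 = 8.09; nΣy² − (Σy)² = 17026.02 − 15153.61 = 1872.41
r = -114.85 / √(8.09 × 1872.41) = -114.85 / 123.0764 ≈ -0.9332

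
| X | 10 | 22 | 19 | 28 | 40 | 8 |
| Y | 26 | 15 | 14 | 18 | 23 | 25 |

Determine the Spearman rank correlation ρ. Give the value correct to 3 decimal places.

Rank X: 2, 4, 3, 5, 6, 1
Rank Y: 6, 2, 1, 3, 4, 5
d = rank(X) − rank(Y): -4, 2, 2, 2, 2, -4; Σd² = 48
ρ = 1 − 6Σd² / [n(n²−1)] = 1 − 6×48 / (6×35) = 1 − 288/210 ≈ -0.371

-0.371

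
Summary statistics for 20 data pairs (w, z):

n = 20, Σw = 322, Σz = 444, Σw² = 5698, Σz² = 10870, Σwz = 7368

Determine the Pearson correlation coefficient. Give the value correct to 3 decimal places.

0.304

r = (nΣwz − ΣwΣz) / √[(nΣw² − (Σw)²)(nΣz² − (Σz)²)]
Numerator: 20×7368 − 322×444 = 4392
Denominator: √[(113960 − 103684)(217400 − 197136)] = √[10276 × 20264] = 14430.2760
r = 4392 / 14430.2760 ≈ 0.304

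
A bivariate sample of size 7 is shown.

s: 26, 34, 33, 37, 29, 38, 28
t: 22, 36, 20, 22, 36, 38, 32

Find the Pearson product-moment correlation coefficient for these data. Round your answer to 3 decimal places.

n = 7, Σs = 225, Σt = 206, Σs² = 7359, Σt² = 6428, Σst = 6654
nΣst − ΣsΣt = 46578 − 46350 = 228
nΣs² − (Σs)² = 51513 − 50625 = 888; nΣt² − (Σt)² = 44996 − 42436 = 2560
r = 228 / √(888 × 2560) = 228 / 1507.7400 ≈ 0.151

0.151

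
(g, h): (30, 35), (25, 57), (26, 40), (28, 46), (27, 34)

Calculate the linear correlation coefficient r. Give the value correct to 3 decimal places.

-0.624

n = 5, Σg = 136, Σh = 212, Σg² = 3714, Σh² = 9346, Σgh = 5721
nΣgh − ΣgΣh = 28605 − 28832 = -227
nΣg² − (Σg)² = 18570 − 18496 = 74; nΣh² − (Σh)² = 46730 − 44944 = 1786
r = -227 / √(74 × 1786) = -227 / 363.5437 ≈ -0.624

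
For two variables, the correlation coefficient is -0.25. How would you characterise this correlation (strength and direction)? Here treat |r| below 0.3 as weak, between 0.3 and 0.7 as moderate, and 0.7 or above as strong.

weak negative

r = -0.25 < 0 so the relationship is negative.
|r| = 0.25, which falls in the weak range.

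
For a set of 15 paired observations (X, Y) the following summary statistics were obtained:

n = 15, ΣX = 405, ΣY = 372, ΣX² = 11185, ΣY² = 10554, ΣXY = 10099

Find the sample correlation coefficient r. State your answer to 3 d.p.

0.095

r = (nΣXY − ΣXΣY) / √[(nΣX² − (ΣX)²)(nΣY² − (ΣY)²)]
Numerator: 15×10099 − 405×372 = 825
Denominator: √[(167775 − 164025)(158310 − 138384)] = √[3750 × 19926] = 8644.2177
r = 825 / 8644.2177 ≈ 0.095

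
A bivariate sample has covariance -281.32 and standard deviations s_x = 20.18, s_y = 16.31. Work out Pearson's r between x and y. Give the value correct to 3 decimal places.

r = Cov(x,y) / (s_x · s_y) = -281.32 / (20.18 × 16.31)
  = -281.32 / 329.1358 ≈ -0.855

-0.855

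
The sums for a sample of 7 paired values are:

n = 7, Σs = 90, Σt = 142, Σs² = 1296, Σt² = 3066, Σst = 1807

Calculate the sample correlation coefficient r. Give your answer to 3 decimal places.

-0.117

r = (nΣst − ΣsΣt) / √[(nΣs² − (Σs)²)(nΣt² − (Σt)²)]
Numerator: 7×1807 − 90×142 = -131
Denominator: √[(9072 − 8100)(21462 − 20164)] = √[972 × 1298] = 1123.2346
r = -131 / 1123.2346 ≈ -0.117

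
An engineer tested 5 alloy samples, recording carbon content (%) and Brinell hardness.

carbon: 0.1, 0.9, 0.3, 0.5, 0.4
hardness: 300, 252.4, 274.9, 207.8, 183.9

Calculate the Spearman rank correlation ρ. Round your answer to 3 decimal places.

Rank carbon: 1, 5, 2, 4, 3
Rank hardness: 5, 3, 4, 2, 1
d = rank(carbon) − rank(hardness): -4, 2, -2, 2, 2; Σd² = 32
ρ = 1 − 6Σd² / [n(n²−1)] = 1 − 6×32 / (5×24) = 1 − 192/120 ≈ -0.600

-0.600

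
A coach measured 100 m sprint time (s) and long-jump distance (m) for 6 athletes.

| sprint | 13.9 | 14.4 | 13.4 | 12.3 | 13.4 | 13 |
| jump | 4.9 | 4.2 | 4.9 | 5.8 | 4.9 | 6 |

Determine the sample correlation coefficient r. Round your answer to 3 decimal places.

-0.882

n = 6, Σx = 80.4, Σy = 30.7, Σx² = 1079.98, Σy² = 159.31, Σxy = 409.25
nΣxy − ΣxΣy = 2455.5 − 2468.28 = -12.78
nΣx² − (Σx)² = 6479.88 − 6464.16 = 15.72; nΣy² − (Σy)² = 955.86 − 942.49 = 13.37
r = -12.78 / √(15.72 × 13.37) = -12.78 / 14.4975 ≈ -0.882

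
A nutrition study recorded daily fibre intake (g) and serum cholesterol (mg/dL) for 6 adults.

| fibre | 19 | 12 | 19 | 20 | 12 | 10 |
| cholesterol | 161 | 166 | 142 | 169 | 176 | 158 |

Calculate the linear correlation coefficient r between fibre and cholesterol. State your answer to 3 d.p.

-0.320

n = 6, Σx = 92, Σy = 972, Σx² = 1510, Σy² = 158142, Σxy = 14821
nΣxy − ΣxΣy = 88926 − 89424 = -498
nΣx² − (Σx)² = 9060 − 8464 = 596; nΣy² − (Σy)² = 948852 − 944784 = 4068
r = -498 / √(596 × 4068) = -498 / 1557.0896 ≈ -0.320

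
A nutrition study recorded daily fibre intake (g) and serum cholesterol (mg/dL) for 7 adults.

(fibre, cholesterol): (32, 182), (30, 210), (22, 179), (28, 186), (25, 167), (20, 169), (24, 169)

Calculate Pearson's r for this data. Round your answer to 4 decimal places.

0.6383

n = 7, Σx = 181, Σy = 1262, Σx² = 4793, Σy² = 228872, Σxy = 32881
nΣxy − ΣxΣy = 230167 − 228422 = 1745
nΣx² − (Σx)² = 33551 − 32761 = 790; nΣy² − (Σy)² = 1602104 − 1592644 = 9460
r = 1745 / √(790 × 9460) = 1745 / 2733.7520 ≈ 0.6383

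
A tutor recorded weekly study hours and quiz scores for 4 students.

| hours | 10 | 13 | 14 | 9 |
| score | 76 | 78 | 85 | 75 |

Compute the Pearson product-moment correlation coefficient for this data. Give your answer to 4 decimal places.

n = 4, Σx = 46, Σy = 314, Σx² = 546, Σy² = 24710, Σxy = 3639
nΣxy − ΣxΣy = 14556 − 14444 = 112
nΣx² − (Σx)² = 2184 − 2116 = 68; nΣy² − (Σy)² = 98840 − 98596 = 244
r = 112 / √(68 × 244) = 112 / 128.8099 ≈ 0.8695

0.8695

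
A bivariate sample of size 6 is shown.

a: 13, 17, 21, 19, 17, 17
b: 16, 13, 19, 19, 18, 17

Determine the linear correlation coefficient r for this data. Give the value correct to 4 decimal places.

0.5279

n = 6, Σa = 104, Σb = 102, Σa² = 1838, Σb² = 1760, Σab = 1784
nΣab − ΣaΣb = 10704 − 10608 = 96
nΣa² − (Σa)² = 11028 − 10816 = 212; nΣb² − (Σb)² = 10560 − 10404 = 156
r = 96 / √(212 × 156) = 96 / 181.8571 ≈ 0.5279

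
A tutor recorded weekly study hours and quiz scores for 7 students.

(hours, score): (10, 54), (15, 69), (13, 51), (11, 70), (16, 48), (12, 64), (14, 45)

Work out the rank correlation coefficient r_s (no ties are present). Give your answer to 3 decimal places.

-0.429

Rank hours: 1, 6, 4, 2, 7, 3, 5
Rank score: 4, 6, 3, 7, 2, 5, 1
d = rank(hours) − rank(score): -3, 0, 1, -5, 5, -2, 4; Σd² = 80
ρ = 1 − 6Σd² / [n(n²−1)] = 1 − 6×80 / (7×48) = 1 − 480/336 ≈ -0.429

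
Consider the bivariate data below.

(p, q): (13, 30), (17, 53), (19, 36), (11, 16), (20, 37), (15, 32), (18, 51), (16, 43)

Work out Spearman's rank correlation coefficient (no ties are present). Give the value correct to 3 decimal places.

Rank p: 2, 5, 7, 1, 8, 3, 6, 4
Rank q: 2, 8, 4, 1, 5, 3, 7, 6
d = rank(p) − rank(q): 0, -3, 3, 0, 3, 0, -1, -2; Σd² = 32
ρ = 1 − 6Σd² / [n(n²−1)] = 1 − 6×32 / (8×63) = 1 − 192/504 ≈ 0.619

0.619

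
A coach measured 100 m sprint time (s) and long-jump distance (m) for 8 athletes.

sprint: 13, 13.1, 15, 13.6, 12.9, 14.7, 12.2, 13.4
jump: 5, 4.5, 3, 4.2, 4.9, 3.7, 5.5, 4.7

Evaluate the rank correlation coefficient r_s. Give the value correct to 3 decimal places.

Rank sprint: 3, 4, 8, 6, 2, 7, 1, 5
Rank jump: 7, 4, 1, 3, 6, 2, 8, 5
d = rank(sprint) − rank(jump): -4, 0, 7, 3, -4, 5, -7, 0; Σd² = 164
ρ = 1 − 6Σd² / [n(n²−1)] = 1 − 6×164 / (8×63) = 1 − 984/504 ≈ -0.952

-0.952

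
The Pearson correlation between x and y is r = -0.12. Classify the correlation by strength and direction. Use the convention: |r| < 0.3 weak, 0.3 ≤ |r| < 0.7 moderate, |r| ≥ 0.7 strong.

r = -0.12 < 0 so the relationship is negative.
|r| = 0.12, which falls in the weak range.

weak negative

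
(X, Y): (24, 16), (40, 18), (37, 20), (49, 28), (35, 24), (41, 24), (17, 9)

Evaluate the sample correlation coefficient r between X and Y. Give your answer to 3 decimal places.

0.900

n = 7, ΣX = 243, ΣY = 139, ΣX² = 9141, ΣY² = 2997, ΣXY = 5193
nΣXY − ΣXΣY = 36351 − 33777 = 2574
nΣX² − (ΣX)² = 63987 − 59049 = 4938; nΣY² − (ΣY)² = 20979 − 19321 = 1658
r = 2574 / √(4938 × 1658) = 2574 / 2861.3291 ≈ 0.900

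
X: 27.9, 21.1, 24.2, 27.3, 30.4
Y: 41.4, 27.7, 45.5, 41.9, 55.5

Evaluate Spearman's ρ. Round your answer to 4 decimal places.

Rank X: 4, 1, 2, 3, 5
Rank Y: 2, 1, 4, 3, 5
d = rank(X) − rank(Y): 2, 0, -2, 0, 0; Σd² = 8
ρ = 1 − 6Σd² / [n(n²−1)] = 1 − 6×8 / (5×24) = 1 − 48/120 ≈ 0.6000

0.6000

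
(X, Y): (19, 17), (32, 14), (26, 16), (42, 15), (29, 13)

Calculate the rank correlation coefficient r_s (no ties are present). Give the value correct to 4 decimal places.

Rank X: 1, 4, 2, 5, 3
Rank Y: 5, 2, 4, 3, 1
d = rank(X) − rank(Y): -4, 2, -2, 2, 2; Σd² = 32
ρ = 1 − 6Σd² / [n(n²−1)] = 1 − 6×32 / (5×24) = 1 − 192/120 ≈ -0.6000

-0.6000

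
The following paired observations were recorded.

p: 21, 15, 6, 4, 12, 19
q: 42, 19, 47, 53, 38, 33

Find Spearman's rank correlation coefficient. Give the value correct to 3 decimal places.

-0.600

Rank p: 6, 4, 2, 1, 3, 5
Rank q: 4, 1, 5, 6, 3, 2
d = rank(p) − rank(q): 2, 3, -3, -5, 0, 3; Σd² = 56
ρ = 1 − 6Σd² / [n(n²−1)] = 1 − 6×56 / (6×35) = 1 − 336/210 ≈ -0.600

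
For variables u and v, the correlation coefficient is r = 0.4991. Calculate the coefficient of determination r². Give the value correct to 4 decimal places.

0.2491

r² = (0.4991)² = 0.2491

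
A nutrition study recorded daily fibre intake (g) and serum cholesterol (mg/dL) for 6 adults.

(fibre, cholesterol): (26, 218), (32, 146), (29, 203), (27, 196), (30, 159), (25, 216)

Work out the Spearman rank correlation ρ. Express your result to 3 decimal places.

Rank fibre: 2, 6, 4, 3, 5, 1
Rank cholesterol: 6, 1, 4, 3, 2, 5
d = rank(fibre) − rank(cholesterol): -4, 5, 0, 0, 3, -4; Σd² = 66
ρ = 1 − 6Σd² / [n(n²−1)] = 1 − 6×66 / (6×35) = 1 − 396/210 ≈ -0.886

-0.886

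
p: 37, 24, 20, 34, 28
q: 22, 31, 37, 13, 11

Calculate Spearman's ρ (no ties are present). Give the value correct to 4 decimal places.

Rank p: 5, 2, 1, 4, 3
Rank q: 3, 4, 5, 2, 1
d = rank(p) − rank(q): 2, -2, -4, 2, 2; Σd² = 32
ρ = 1 − 6Σd² / [n(n²−1)] = 1 − 6×32 / (5×24) = 1 − 192/120 ≈ -0.6000

-0.6000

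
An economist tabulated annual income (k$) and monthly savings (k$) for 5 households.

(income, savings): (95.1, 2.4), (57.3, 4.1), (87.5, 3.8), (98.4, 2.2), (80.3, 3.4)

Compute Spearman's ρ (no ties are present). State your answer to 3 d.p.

-0.900

Rank income: 4, 1, 3, 5, 2
Rank savings: 2, 5, 4, 1, 3
d = rank(income) − rank(savings): 2, -4, -1, 4, -1; Σd² = 38
ρ = 1 − 6Σd² / [n(n²−1)] = 1 − 6×38 / (5×24) = 1 − 228/120 ≈ -0.900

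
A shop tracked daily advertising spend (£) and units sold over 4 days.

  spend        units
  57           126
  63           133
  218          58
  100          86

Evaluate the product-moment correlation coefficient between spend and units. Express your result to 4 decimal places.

-0.9266

n = 4, Σx = 438, Σy = 403, Σx² = 64742, Σy² = 44325, Σxy = 36805
nΣxy − ΣxΣy = 147220 − 176514 = -29294
nΣx² − (Σx)² = 258968 − 191844 = 67124; nΣy² − (Σy)² = 177300 − 162409 = 14891
r = -29294 / √(67124 × 14891) = -29294 / 31615.5576 ≈ -0.9266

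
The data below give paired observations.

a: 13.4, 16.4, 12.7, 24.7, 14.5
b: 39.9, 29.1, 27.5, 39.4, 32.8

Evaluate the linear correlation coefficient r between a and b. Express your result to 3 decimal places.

0.477

n = 5, Σa = 81.7, Σb = 168.7, Σa² = 1430.15, Σb² = 5823.27, Σab = 2809.93
nΣab − ΣaΣb = 14049.65 − 13782.79 = 266.86
nΣa² − (Σa)² = 7150.75 − 6674.89 = 475.86; nΣb² − (Σb)² = 29116.35 − 28459.69 = 656.66
r = 266.86 / √(475.86 × 656.66) = 266.86 / 558.9975 ≈ 0.477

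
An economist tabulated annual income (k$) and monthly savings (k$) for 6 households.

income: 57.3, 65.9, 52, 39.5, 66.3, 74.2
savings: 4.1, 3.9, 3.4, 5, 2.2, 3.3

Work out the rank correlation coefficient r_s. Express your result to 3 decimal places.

-0.771

Rank income: 3, 4, 2, 1, 5, 6
Rank savings: 5, 4, 3, 6, 1, 2
d = rank(income) − rank(savings): -2, 0, -1, -5, 4, 4; Σd² = 62
ρ = 1 − 6Σd² / [n(n²−1)] = 1 − 6×62 / (6×35) = 1 − 372/210 ≈ -0.771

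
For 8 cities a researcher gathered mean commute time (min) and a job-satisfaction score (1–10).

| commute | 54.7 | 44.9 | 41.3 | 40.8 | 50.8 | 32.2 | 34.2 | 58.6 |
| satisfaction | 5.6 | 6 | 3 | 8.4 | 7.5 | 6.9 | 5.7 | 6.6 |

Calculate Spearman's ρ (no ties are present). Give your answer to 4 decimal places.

-0.1429

Rank commute: 7, 5, 4, 3, 6, 1, 2, 8
Rank satisfaction: 2, 4, 1, 8, 7, 6, 3, 5
d = rank(commute) − rank(satisfaction): 5, 1, 3, -5, -1, -5, -1, 3; Σd² = 96
ρ = 1 − 6Σd² / [n(n²−1)] = 1 − 6×96 / (8×63) = 1 − 576/504 ≈ -0.1429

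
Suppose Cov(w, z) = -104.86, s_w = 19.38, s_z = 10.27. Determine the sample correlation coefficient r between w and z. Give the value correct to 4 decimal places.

-0.5268

r = Cov(w,z) / (s_w · s_z) = -104.86 / (19.38 × 10.27)
  = -104.86 / 199.0326 ≈ -0.5268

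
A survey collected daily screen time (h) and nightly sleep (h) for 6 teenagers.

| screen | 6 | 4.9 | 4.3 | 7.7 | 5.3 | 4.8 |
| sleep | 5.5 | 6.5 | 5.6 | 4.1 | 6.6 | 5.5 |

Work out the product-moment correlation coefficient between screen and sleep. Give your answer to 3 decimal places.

n = 6, Σx = 33, Σy = 33.8, Σx² = 188.92, Σy² = 194.48, Σxy = 181.88
nΣxy − ΣxΣy = 1091.28 − 1115.4 = -24.12
nΣx² − (Σx)² = 1133.52 − 1089 = 44.52; nΣy² − (Σy)² = 1166.88 − 1142.44 = 24.44
r = -24.12 / √(44.52 × 24.44) = -24.12 / 32.9859 ≈ -0.731

-0.731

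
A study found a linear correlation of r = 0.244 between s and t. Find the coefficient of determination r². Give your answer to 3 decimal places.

r² = (0.244)² = 0.060

0.060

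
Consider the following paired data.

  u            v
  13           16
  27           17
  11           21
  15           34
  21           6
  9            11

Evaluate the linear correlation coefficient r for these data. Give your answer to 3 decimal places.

n = 6, Σu = 96, Σv = 105, Σu² = 1766, Σv² = 2299, Σuv = 1633
nΣuv − ΣuΣv = 9798 − 10080 = -282
nΣu² − (Σu)² = 10596 − 9216 = 1380; nΣv² − (Σv)² = 13794 − 11025 = 2769
r = -282 / √(1380 × 2769) = -282 / 1954.7941 ≈ -0.144

-0.144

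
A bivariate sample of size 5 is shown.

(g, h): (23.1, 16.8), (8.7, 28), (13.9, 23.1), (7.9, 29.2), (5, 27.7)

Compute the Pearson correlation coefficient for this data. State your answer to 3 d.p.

-0.965

n = 5, Σg = 58.6, Σh = 124.8, Σg² = 889.92, Σh² = 3219.78, Σgh = 1321.95
nΣgh − ΣgΣh = 6609.75 − 7313.28 = -703.53
nΣg² − (Σg)² = 4449.6 − 3433.96 = 1015.64; nΣh² − (Σh)² = 16098.9 − 15575.04 = 523.86
r = -703.53 / √(1015.64 × 523.86) = -703.53 / 729.4197 ≈ -0.965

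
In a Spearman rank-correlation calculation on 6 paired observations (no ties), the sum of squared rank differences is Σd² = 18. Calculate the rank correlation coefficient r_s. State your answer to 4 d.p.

0.4857

ρ = 1 − 6Σd² / [n(n²−1)] = 1 − 6×18 / (6×35)
  = 1 − 108/210 = 1 − 0.51429 ≈ 0.4857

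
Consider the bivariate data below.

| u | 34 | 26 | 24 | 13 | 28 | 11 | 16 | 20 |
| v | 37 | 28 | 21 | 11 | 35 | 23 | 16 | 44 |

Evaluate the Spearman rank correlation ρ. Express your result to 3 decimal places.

Rank u: 8, 6, 5, 2, 7, 1, 3, 4
Rank v: 7, 5, 3, 1, 6, 4, 2, 8
d = rank(u) − rank(v): 1, 1, 2, 1, 1, -3, 1, -4; Σd² = 34
ρ = 1 − 6Σd² / [n(n²−1)] = 1 − 6×34 / (8×63) = 1 − 204/504 ≈ 0.595

0.595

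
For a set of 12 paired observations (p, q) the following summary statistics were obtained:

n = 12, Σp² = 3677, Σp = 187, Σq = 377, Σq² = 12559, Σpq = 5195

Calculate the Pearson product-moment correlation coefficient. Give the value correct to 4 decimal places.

r = (nΣpq − ΣpΣq) / √[(nΣp² − (Σp)²)(nΣq² − (Σq)²)]
Numerator: 12×5195 − 187×377 = -8159
Denominator: √[(44124 − 34969)(150708 − 142129)] = √[9155 × 8579] = 8862.3216
r = -8159 / 8862.3216 ≈ -0.9206

-0.9206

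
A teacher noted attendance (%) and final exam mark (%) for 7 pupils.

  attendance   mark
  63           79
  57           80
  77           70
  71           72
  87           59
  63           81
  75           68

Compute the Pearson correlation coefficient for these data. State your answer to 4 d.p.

-0.9680

n = 7, Σx = 493, Σy = 509, Σx² = 35351, Σy² = 37391, Σxy = 35375
nΣxy − ΣxΣy = 247625 − 250937 = -3312
nΣx² − (Σx)² = 247457 − 243049 = 4408; nΣy² − (Σy)² = 261737 − 259081 = 2656
r = -3312 / √(4408 × 2656) = -3312 / 3421.6440 ≈ -0.9680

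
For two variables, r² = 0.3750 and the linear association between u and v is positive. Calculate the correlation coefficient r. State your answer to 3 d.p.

0.612

|r| = √0.3750 = 0.612
The association is positive, so r = 0.612.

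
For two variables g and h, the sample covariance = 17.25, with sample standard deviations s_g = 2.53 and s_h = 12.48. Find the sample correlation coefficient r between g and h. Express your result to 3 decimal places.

r = Cov(g,h) / (s_g · s_h) = 17.25 / (2.53 × 12.48)
  = 17.25 / 31.5744 ≈ 0.546

0.546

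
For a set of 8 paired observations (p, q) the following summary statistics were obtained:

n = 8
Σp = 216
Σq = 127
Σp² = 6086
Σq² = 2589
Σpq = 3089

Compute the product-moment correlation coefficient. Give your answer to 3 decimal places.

-0.891

r = (nΣpq − ΣpΣq) / √[(nΣp² − (Σp)²)(nΣq² − (Σq)²)]
Numerator: 8×3089 − 216×127 = -2720
Denominator: √[(48688 − 46656)(20712 − 16129)] = √[2032 × 4583] = 3051.6645
r = -2720 / 3051.6645 ≈ -0.891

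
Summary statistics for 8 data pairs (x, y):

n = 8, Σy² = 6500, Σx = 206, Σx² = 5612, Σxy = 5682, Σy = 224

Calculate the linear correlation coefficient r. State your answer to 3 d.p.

r = (nΣxy − ΣxΣy) / √[(nΣx² − (Σx)²)(nΣy² − (Σy)²)]
Numerator: 8×5682 − 206×224 = -688
Denominator: √[(44896 − 42436)(52000 − 50176)] = √[2460 × 1824] = 2118.2634
r = -688 / 2118.2634 ≈ -0.325

-0.325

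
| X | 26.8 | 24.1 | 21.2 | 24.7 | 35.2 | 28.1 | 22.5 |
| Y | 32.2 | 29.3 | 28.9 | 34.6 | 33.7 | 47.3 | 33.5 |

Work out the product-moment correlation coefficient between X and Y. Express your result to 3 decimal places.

0.336

n = 7, ΣX = 182.6, ΣY = 239.5, ΣX² = 4893.48, ΣY² = 8422.93, ΣXY = 6305.51
nΣXY − ΣXΣY = 44138.57 − 43732.7 = 405.87
nΣX² − (ΣX)² = 34254.36 − 33342.76 = 911.6; nΣY² − (ΣY)² = 58960.51 − 57360.25 = 1600.26
r = 405.87 / √(911.6 × 1600.26) = 405.87 / 1207.8067 ≈ 0.336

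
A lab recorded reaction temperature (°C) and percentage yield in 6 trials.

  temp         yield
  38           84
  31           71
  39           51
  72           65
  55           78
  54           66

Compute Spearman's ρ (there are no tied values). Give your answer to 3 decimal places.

Rank temp: 2, 1, 3, 6, 5, 4
Rank yield: 6, 4, 1, 2, 5, 3
d = rank(temp) − rank(yield): -4, -3, 2, 4, 0, 1; Σd² = 46
ρ = 1 − 6Σd² / [n(n²−1)] = 1 − 6×46 / (6×35) = 1 − 276/210 ≈ -0.314

-0.314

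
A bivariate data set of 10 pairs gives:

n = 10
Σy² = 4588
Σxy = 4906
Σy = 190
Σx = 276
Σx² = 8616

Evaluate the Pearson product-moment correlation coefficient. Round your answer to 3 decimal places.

r = (nΣxy − ΣxΣy) / √[(nΣx² − (Σx)²)(nΣy² − (Σy)²)]
Numerator: 10×4906 − 276×190 = -3380
Denominator: √[(86160 − 76176)(45880 − 36100)] = √[9984 × 9780] = 9881.4736
r = -3380 / 9881.4736 ≈ -0.342

-0.342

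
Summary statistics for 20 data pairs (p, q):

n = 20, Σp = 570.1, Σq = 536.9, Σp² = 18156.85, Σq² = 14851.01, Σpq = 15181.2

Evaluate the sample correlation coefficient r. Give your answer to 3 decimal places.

-0.135

r = (nΣpq − ΣpΣq) / √[(nΣp² − (Σp)²)(nΣq² − (Σq)²)]
Numerator: 20×15181.2 − 570.1×536.9 = -2462.69
Denominator: √[(363137 − 325014.01)(297020.2 − 288261.61)] = √[38122.99 × 8758.59] = 18273.0304
r = -2462.69 / 18273.0304 ≈ -0.135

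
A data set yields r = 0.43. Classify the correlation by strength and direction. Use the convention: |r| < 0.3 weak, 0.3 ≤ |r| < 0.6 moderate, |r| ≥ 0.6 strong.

moderate positive

r = 0.43 > 0 so the relationship is positive.
|r| = 0.43, which falls in the moderate range.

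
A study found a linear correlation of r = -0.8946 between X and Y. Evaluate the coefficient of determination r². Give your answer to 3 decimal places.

r² = (-0.8946)² = 0.800

0.800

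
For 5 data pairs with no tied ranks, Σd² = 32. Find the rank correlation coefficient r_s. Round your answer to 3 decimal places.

ρ = 1 − 6Σd² / [n(n²−1)] = 1 − 6×32 / (5×24)
  = 1 − 192/120 = 1 − 1.6000 ≈ -0.600

-0.600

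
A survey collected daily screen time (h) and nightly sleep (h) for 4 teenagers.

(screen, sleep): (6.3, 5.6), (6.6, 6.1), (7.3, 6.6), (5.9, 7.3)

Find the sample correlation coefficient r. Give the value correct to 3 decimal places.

-0.194

n = 4, Σx = 26.1, Σy = 25.6, Σx² = 171.35, Σy² = 165.42, Σxy = 166.79
nΣxy − ΣxΣy = 667.16 − 668.16 = -1
nΣx² − (Σx)² = 685.4 − 681.21 = 4.19; nΣy² − (Σy)² = 661.68 − 655.36 = 6.32
r = -1 / √(4.19 × 6.32) = -1 / 5.1459 ≈ -0.194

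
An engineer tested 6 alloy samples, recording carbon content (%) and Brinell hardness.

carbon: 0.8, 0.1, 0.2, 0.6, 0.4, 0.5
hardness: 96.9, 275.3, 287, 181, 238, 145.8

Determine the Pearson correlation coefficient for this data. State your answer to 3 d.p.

-0.936

n = 6, Σx = 2.6, Σy = 1224, Σx² = 1.46, Σy² = 278211.34, Σxy = 439.15
nΣxy − ΣxΣy = 2634.9 − 3182.4 = -547.5
nΣx² − (Σx)² = 8.76 − 6.76 = 2; nΣy² − (Σy)² = 1669268.04 − 1498176 = 171092.04
r = -547.5 / √(2 × 171092.04) = -547.5 / 584.9650 ≈ -0.936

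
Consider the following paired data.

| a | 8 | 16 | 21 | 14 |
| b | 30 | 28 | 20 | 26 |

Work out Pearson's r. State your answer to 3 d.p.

-0.890

n = 4, Σa = 59, Σb = 104, Σa² = 957, Σb² = 2760, Σab = 1472
nΣab − ΣaΣb = 5888 − 6136 = -248
nΣa² − (Σa)² = 3828 − 3481 = 347; nΣb² − (Σb)² = 11040 − 10816 = 224
r = -248 / √(347 × 224) = -248 / 278.7974 ≈ -0.890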